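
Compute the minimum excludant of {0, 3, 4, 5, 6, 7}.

1

0 is in the set but 1 is not, so the mex is 1.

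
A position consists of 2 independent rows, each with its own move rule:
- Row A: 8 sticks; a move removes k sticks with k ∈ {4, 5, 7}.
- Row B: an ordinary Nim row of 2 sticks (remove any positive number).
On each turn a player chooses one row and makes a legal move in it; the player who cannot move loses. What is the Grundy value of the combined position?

For row A, compute g(0), g(1), … with moves {4, 5, 7}:
g(0) = mex{} = 0
g(1) = mex{} = 0
g(2) = mex{} = 0
g(3) = mex{} = 0
g(4) = mex{0} = 1
g(5) = mex{0} = 1
g(6) = mex{0} = 1
g(7) = mex{0} = 1
g(8) = mex{0,1} = 2
So g(8) = 2.
Row B is a plain Nim row of size 2, so its Grundy value is 2.
By the Sprague-Grundy theorem, the Grundy value of a sum of independent games is the XOR of the component values.
Combined value = 2 XOR 2 = 0.

0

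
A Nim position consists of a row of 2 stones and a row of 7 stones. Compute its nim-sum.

Nim-sum: 2 ⊕ 7 = 5.

5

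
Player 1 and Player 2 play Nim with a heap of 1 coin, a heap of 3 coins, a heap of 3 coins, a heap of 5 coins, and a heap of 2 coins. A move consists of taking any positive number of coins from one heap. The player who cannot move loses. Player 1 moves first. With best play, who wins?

Nim-sum: 1 XOR 3 XOR 3 XOR 5 XOR 2 = 6.
The nim-sum is 6 ≠ 0, so this is an N-position: the player to move can win; Player 1 has a winning move.

Player 1 wins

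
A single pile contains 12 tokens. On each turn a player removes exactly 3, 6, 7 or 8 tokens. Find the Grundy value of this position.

Grundy values for subtraction set {3, 6, 7, 8}:
k:     0  1  2  3  4  5  6  7  8  9 10 11 12
g(k):  0  0  0  1  1  1  2  2  2  3  3  0  0
So g(12) = 0.

0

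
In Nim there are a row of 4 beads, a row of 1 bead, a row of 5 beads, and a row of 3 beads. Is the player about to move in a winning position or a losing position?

Compute the nim-sum pairwise:
4 XOR 1 = 5
5 XOR 5 = 0
0 XOR 3 = 3
The nim-sum is 3 ≠ 0, so this is an N-position: the player to move can win.

Winning position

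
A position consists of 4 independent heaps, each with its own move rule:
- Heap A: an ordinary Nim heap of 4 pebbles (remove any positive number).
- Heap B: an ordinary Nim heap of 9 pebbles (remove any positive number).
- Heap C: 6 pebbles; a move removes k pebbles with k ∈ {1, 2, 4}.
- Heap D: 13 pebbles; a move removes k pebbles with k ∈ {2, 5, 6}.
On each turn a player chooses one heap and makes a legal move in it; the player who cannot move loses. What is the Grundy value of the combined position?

12

Heap A is a plain Nim heap of size 4, so its Grundy value is 4.
Heap B is a plain Nim heap of size 9, so its Grundy value is 9.
Grundy values for heap C (subtraction set {1, 2, 4}):
k:     0  1  2  3  4  5  6
g(k):  0  1  2  0  1  2  0
So g(6) = 0.
Grundy values for heap D (subtraction set {2, 5, 6}):
g(0) = mex{} = 0
g(1) = mex{} = 0
g(2) = mex{0} = 1
g(3) = mex{0} = 1
g(4) = mex{1} = 0
g(5) = mex{0,1} = 2
g(6) = mex{0} = 1
g(7) = mex{0,1,2} = 3
g(8) = mex{1} = 0
g(9) = mex{0,1,3} = 2
g(10) = mex{0,2} = 1
g(11) = mex{1,2} = 0
g(12) = mex{1,3} = 0
g(13) = mex{0,3} = 1
So g(13) = 1.
By the Sprague-Grundy theorem, the Grundy value of a sum of independent games is the XOR of the component values.
Combined value = 4 ⊕ 9 ⊕ 0 ⊕ 1 = 12.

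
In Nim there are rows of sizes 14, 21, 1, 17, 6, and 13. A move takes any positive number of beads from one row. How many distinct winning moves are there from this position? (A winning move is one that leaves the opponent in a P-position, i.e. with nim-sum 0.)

0

In binary:
  01110  (14)
  10101  (21)
  00001  (1)
  10001  (17)
  00110  (6)
  01101  (13)
  -----
  00000  (0)
The nim-sum is already 0, so every move leaves a nonzero nim-sum — there are no winning moves.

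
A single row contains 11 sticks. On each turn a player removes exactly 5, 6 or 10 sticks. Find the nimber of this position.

2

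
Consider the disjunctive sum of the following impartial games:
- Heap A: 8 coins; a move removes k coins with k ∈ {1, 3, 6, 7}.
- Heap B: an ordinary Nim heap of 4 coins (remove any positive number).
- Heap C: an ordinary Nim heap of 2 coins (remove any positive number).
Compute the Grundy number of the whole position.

Grundy values for heap A (subtraction set {1, 3, 6, 7}):
g(0) = mex{} = 0
g(1) = mex{0} = 1
g(2) = mex{1} = 0
g(3) = mex{0} = 1
g(4) = mex{1} = 0
g(5) = mex{0} = 1
g(6) = mex{0,1} = 2
g(7) = mex{0,1,2} = 3
g(8) = mex{0,1,3} = 2
So g(8) = 2.
Heap B is a plain Nim heap of size 4, so its Grundy value is 4.
Heap C is a plain Nim heap of size 2, so its Grundy value is 2.
The value of a disjunctive sum is the nim-sum of the parts.
Combined value = 2 ⊕ 4 ⊕ 2 = 4.

4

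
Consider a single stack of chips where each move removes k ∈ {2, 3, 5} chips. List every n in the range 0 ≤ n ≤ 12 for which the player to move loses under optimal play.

Compute g(0), g(1), … for moves {2, 3, 5}:
g(0) = mex{} = 0
g(1) = mex{} = 0
g(2) = mex{0} = 1
g(3) = mex{0} = 1
g(4) = mex{0,1} = 2
g(5) = mex{0,1} = 2
g(6) = mex{0,1,2} = 3
g(7) = mex{1,2} = 0
g(8) = mex{1,2,3} = 0
g(9) = mex{0,2,3} = 1
g(10) = mex{0,2} = 1
g(11) = mex{0,1,3} = 2
g(12) = mex{0,1} = 2
The P-positions (g = 0) in 0..12 are 0, 1, 7, 8.

0, 1, 7, 8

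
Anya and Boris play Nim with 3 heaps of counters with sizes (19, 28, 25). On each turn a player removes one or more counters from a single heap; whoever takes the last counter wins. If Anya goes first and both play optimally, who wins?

Nim-sum: 19 ⊕ 28 ⊕ 25 = 22.
The nim-sum is 22 ≠ 0, so this is an N-position: the player to move can win; Anya has a winning move.

Anya wins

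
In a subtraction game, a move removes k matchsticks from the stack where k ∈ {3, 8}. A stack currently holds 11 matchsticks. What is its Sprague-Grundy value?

Grundy values for subtraction set {3, 8}:
g(0) = mex{} = 0
g(1) = mex{} = 0
g(2) = mex{} = 0
g(3) = mex{0} = 1
g(4) = mex{0} = 1
g(5) = mex{0} = 1
g(6) = mex{1} = 0
g(7) = mex{1} = 0
g(8) = mex{0,1} = 2
g(9) = mex{0} = 1
g(10) = mex{0} = 1
g(11) = mex{1,2} = 0
So g(11) = 0.

0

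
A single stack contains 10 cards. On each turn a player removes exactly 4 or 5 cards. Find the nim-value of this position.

0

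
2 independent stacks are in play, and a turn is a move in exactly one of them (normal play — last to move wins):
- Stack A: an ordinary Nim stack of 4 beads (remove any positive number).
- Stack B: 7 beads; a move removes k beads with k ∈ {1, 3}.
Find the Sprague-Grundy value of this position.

Stack A is a plain Nim stack of size 4, so its Grundy value is 4.
Grundy values for stack B (subtraction set {1, 3}):
k:     0  1  2  3  4  5  6  7
g(k):  0  1  0  1  0  1  0  1
So g(7) = 1.
By the Sprague-Grundy theorem, the Grundy value of a sum of independent games is the XOR of the component values.
Combined value = 4 ⊕ 1 = 5.

5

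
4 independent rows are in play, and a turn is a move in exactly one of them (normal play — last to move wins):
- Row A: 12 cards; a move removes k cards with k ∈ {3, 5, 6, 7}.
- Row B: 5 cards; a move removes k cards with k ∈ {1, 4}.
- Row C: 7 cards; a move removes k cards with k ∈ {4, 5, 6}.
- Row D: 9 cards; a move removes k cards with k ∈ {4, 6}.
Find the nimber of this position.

3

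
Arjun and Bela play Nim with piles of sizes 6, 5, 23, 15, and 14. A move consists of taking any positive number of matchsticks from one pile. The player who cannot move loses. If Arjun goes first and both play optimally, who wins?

Compute the nim-sum pairwise:
6 XOR 5 = 3
3 XOR 23 = 20
20 XOR 15 = 27
27 XOR 14 = 21
The nim-sum is 21 ≠ 0, so this is an N-position: the player to move can win; Arjun has a winning move.

Arjun wins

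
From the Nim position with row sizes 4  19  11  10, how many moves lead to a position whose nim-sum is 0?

1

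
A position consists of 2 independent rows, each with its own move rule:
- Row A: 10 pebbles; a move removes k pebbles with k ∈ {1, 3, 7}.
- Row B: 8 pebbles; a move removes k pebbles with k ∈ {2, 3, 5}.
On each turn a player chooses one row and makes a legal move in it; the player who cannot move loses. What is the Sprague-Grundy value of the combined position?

For row A, compute g(0), g(1), … with moves {1, 3, 7}:
k:     0  1  2  3  4  5  6  7  8  9 10
g(k):  0  1  0  1  0  1  0  1  0  1  0
So g(10) = 0.
Grundy values for row B (subtraction set {2, 3, 5}):
k:     0  1  2  3  4  5  6  7  8
g(k):  0  0  1  1  2  2  3  0  0
So g(8) = 0.
By the Sprague-Grundy theorem, the Grundy value of a sum of independent games is the XOR of the component values.
Combined value = 0 XOR 0 = 0.

0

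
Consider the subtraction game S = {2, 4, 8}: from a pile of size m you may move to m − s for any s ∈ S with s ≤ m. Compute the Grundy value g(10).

2

Grundy values for subtraction set {2, 4, 8}:
k:     0  1  2  3  4  5  6  7  8  9 10
g(k):  0  0  1  1  2  2  0  0  1  1  2
So g(10) = 2.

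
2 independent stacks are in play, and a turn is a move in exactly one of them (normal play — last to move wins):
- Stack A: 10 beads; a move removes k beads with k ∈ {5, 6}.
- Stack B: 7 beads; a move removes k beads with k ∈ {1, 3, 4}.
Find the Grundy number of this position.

2

For stack A, compute g(0), g(1), … with moves {5, 6}:
g(0) = mex{} = 0
g(1) = mex{} = 0
g(2) = mex{} = 0
g(3) = mex{} = 0
g(4) = mex{} = 0
g(5) = mex{0} = 1
g(6) = mex{0} = 1
g(7) = mex{0} = 1
g(8) = mex{0} = 1
g(9) = mex{0} = 1
g(10) = mex{0,1} = 2
So g(10) = 2.
Grundy values for stack B (subtraction set {1, 3, 4}):
g(0) = mex{} = 0
g(1) = mex{0} = 1
g(2) = mex{1} = 0
g(3) = mex{0} = 1
g(4) = mex{0,1} = 2
g(5) = mex{0,1,2} = 3
g(6) = mex{0,1,3} = 2
g(7) = mex{1,2} = 0
So g(7) = 0.
The value of a disjunctive sum is the nim-sum of the parts.
Combined value = 2 XOR 0 = 2.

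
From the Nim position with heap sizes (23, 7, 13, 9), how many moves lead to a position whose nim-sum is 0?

1

Compute the nim-sum pairwise:
23 ⊕ 7 = 16
16 ⊕ 13 = 29
29 ⊕ 9 = 20
The overall nim-sum is X = 20. A heap of size p has a winning move iff p XOR X < p (reduce it to p XOR X).
  23: 23 XOR 20 = 3 < 23 — winning move (to 3).
  7: 7 XOR 20 = 19 ≥ 7 — no move.
  13: 13 XOR 20 = 25 ≥ 13 — no move.
  9: 9 XOR 20 = 29 ≥ 9 — no move.
That gives 1 winning move.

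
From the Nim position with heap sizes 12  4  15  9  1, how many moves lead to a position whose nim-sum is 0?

3

Compute the nim-sum pairwise:
12 XOR 4 = 8
8 XOR 15 = 7
7 XOR 9 = 14
14 XOR 1 = 15
The overall nim-sum is X = 15. A heap of size p has a winning move iff p XOR X < p (reduce it to p XOR X).
  12: 12 XOR 15 = 3 < 12 — winning move (to 3).
  4: 4 XOR 15 = 11 ≥ 4 — no move.
  15: 15 XOR 15 = 0 < 15 — winning move (to 0).
  9: 9 XOR 15 = 6 < 9 — winning move (to 6).
  1: 1 XOR 15 = 14 ≥ 1 — no move.
That gives 3 winning moves.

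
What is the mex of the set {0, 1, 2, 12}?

3

The values 0, 1, 2 are all present; 3 is the first non-negative integer missing from the set.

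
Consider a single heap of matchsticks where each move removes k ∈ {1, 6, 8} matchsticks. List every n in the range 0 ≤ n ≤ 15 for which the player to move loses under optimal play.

0, 2, 4, 7, 9, 11, 14

Build the Grundy sequence with g(k) = mex{g(k−s) : s ∈ {1, 6, 8}, s ≤ k}:
k:     0  1  2  3  4  5  6  7  8  9 10 11 12 13 14 15
g(k):  0  1  0  1  0  1  2  0  1  0  1  0  1  2  0  1
The P-positions (g = 0) in 0..15 are 0, 2, 4, 7, 9, 11, 14.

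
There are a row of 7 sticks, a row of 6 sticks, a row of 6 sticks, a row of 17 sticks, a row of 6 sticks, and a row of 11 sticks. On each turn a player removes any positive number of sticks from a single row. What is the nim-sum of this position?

27

Bitwise XOR of the heap sizes:
  00111  (7)
  00110  (6)
  00110  (6)
  10001  (17)
  00110  (6)
  01011  (11)
  -----
  11011  (27)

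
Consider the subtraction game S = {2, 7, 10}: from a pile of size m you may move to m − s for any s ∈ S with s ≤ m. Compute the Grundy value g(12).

Compute g(0), g(1), … for moves {2, 7, 10}:
k:     0  1  2  3  4  5  6  7  8  9 10 11 12
g(k):  0  0  1  1  0  0  1  1  2  0  3  1  2
So g(12) = 2.

2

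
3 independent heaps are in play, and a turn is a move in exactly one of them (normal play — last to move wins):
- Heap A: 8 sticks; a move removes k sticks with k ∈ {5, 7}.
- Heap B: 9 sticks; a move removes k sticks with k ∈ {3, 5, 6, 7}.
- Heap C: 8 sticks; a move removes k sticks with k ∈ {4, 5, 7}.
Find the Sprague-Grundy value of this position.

Grundy values for heap A (subtraction set {5, 7}):
k:     0  1  2  3  4  5  6  7  8
g(k):  0  0  0  0  0  1  1  1  1
So g(8) = 1.
Build the Grundy sequence for heap B with g(k) = mex{g(k−s) : s ∈ {3, 5, 6, 7}, s ≤ k}:
k:     0  1  2  3  4  5  6  7  8  9
g(k):  0  0  0  1  1  1  2  2  2  3
So g(9) = 3.
Build the Grundy sequence for heap C with g(k) = mex{g(k−s) : s ∈ {4, 5, 7}, s ≤ k}:
k:     0  1  2  3  4  5  6  7  8
g(k):  0  0  0  0  1  1  1  1  2
So g(8) = 2.
By the Sprague-Grundy theorem, the Grundy value of a sum of independent games is the XOR of the component values.
Combined value = 1 ⊕ 3 ⊕ 2 = 0.

0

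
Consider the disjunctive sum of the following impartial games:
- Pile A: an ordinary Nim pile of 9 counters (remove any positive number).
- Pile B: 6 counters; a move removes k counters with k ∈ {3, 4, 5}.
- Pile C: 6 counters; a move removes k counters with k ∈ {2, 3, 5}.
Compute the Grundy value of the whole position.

8

Pile A is a plain Nim pile of size 9, so its Grundy value is 9.
Grundy values for pile B (subtraction set {3, 4, 5}):
k:     0  1  2  3  4  5  6
g(k):  0  0  0  1  1  1  2
So g(6) = 2.
For pile C, compute g(0), g(1), … with moves {2, 3, 5}:
g(0) = mex{} = 0
g(1) = mex{} = 0
g(2) = mex{0} = 1
g(3) = mex{0} = 1
g(4) = mex{0,1} = 2
g(5) = mex{0,1} = 2
g(6) = mex{0,1,2} = 3
So g(6) = 3.
The value of a disjunctive sum is the nim-sum of the parts.
Combined value = 9 XOR 2 XOR 3 = 8.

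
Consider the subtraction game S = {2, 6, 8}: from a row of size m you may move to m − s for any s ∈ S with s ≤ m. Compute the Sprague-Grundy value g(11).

Grundy values for subtraction set {2, 6, 8}:
g(0) = mex{} = 0
g(1) = mex{} = 0
g(2) = mex{0} = 1
g(3) = mex{0} = 1
g(4) = mex{1} = 0
g(5) = mex{1} = 0
g(6) = mex{0} = 1
g(7) = mex{0} = 1
g(8) = mex{0,1} = 2
g(9) = mex{0,1} = 2
g(10) = mex{0,1,2} = 3
g(11) = mex{0,1,2} = 3
So g(11) = 3.

3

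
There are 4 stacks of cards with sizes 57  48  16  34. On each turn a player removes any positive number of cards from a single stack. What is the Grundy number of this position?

59

Compute the nim-sum pairwise:
57 ^ 48 = 9
9 ^ 16 = 25
25 ^ 34 = 59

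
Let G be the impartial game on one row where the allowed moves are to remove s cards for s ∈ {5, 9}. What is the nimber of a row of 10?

2

Grundy values for subtraction set {5, 9}:
k:     0  1  2  3  4  5  6  7  8  9 10
g(k):  0  0  0  0  0  1  1  1  1  1  2
So g(10) = 2.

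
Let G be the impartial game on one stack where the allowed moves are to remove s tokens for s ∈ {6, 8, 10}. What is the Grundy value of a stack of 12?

Compute g(0), g(1), … for moves {6, 8, 10}:
g(0) = mex{} = 0
g(1) = mex{} = 0
g(2) = mex{} = 0
g(3) = mex{} = 0
g(4) = mex{} = 0
g(5) = mex{} = 0
g(6) = mex{0} = 1
g(7) = mex{0} = 1
g(8) = mex{0} = 1
g(9) = mex{0} = 1
g(10) = mex{0} = 1
g(11) = mex{0} = 1
g(12) = mex{0,1} = 2
So g(12) = 2.

2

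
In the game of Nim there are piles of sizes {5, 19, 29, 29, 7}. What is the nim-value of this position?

17

Compute the nim-sum pairwise:
5 XOR 19 = 22
22 XOR 29 = 11
11 XOR 29 = 22
22 XOR 7 = 17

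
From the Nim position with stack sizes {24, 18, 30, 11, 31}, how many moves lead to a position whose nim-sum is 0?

0

Compute the nim-sum pairwise:
24 ^ 18 = 10
10 ^ 30 = 20
20 ^ 11 = 31
31 ^ 31 = 0
The nim-sum is already 0, so every move leaves a nonzero nim-sum — there are no winning moves.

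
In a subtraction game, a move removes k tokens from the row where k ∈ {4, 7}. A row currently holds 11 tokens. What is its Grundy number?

0

Compute g(0), g(1), … for moves {4, 7}:
g(0) = mex{} = 0
g(1) = mex{} = 0
g(2) = mex{} = 0
g(3) = mex{} = 0
g(4) = mex{0} = 1
g(5) = mex{0} = 1
g(6) = mex{0} = 1
g(7) = mex{0} = 1
g(8) = mex{0,1} = 2
g(9) = mex{0,1} = 2
g(10) = mex{0,1} = 2
g(11) = mex{1} = 0
So g(11) = 0.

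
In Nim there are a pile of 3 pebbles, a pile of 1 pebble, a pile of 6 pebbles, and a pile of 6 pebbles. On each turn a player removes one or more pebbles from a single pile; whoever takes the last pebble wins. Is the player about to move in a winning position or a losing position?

Nim-sum: 3 ^ 1 ^ 6 ^ 6 = 2.
The nim-sum is 2 ≠ 0, so this is an N-position: the player to move can win.

Winning position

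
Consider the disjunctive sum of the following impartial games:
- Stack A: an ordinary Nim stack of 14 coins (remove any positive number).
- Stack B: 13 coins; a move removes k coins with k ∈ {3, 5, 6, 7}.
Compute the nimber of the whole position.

Stack A is a plain Nim stack of size 14, so its Grundy value is 14.
Grundy values for stack B (subtraction set {3, 5, 6, 7}):
g(0) = mex{} = 0
g(1) = mex{} = 0
g(2) = mex{} = 0
g(3) = mex{0} = 1
g(4) = mex{0} = 1
g(5) = mex{0} = 1
g(6) = mex{0,1} = 2
g(7) = mex{0,1} = 2
g(8) = mex{0,1} = 2
g(9) = mex{0,1,2} = 3
g(10) = mex{1,2} = 0
g(11) = mex{1,2} = 0
g(12) = mex{1,2,3} = 0
g(13) = mex{0,2} = 1
So g(13) = 1.
The value of a disjunctive sum is the nim-sum of the parts.
Combined value = 14 ⊕ 1 = 15.

15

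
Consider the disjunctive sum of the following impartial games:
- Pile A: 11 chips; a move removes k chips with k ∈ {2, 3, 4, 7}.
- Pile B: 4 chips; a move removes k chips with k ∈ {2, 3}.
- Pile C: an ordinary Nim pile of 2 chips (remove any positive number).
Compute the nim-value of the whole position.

0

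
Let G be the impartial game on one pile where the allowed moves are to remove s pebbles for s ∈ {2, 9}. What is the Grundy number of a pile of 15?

0

Build the Grundy sequence with g(k) = mex{g(k−s) : s ∈ {2, 9}, s ≤ k}:
k:     0  1  2  3  4  5  6  7  8  9 10 11 12 13 14 15
g(k):  0  0  1  1  0  0  1  1  0  2  1  0  0  1  1  0
So g(15) = 0.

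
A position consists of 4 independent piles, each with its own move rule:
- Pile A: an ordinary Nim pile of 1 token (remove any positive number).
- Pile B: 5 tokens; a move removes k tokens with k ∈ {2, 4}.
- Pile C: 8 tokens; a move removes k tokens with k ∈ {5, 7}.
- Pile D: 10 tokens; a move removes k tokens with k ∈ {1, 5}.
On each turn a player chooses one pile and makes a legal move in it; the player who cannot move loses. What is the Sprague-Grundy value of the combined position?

2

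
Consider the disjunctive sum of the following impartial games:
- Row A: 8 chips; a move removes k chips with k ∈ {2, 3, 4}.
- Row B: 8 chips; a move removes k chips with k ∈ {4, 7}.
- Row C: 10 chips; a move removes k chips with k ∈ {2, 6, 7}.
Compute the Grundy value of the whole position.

0

Grundy values for row A (subtraction set {2, 3, 4}):
k:     0  1  2  3  4  5  6  7  8
g(k):  0  0  1  1  2  2  0  0  1
So g(8) = 1.
Build the Grundy sequence for row B with g(k) = mex{g(k−s) : s ∈ {4, 7}, s ≤ k}:
k:     0  1  2  3  4  5  6  7  8
g(k):  0  0  0  0  1  1  1  1  2
So g(8) = 2.
Build the Grundy sequence for row C with g(k) = mex{g(k−s) : s ∈ {2, 6, 7}, s ≤ k}:
k:     0  1  2  3  4  5  6  7  8  9 10
g(k):  0  0  1  1  0  0  1  1  2  0  3
So g(10) = 3.
The value of a disjunctive sum is the nim-sum of the parts.
Combined value = 1 XOR 2 XOR 3 = 0.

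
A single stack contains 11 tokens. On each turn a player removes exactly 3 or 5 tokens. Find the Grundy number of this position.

Compute g(0), g(1), … for moves {3, 5}:
g(0) = mex{} = 0
g(1) = mex{} = 0
g(2) = mex{} = 0
g(3) = mex{0} = 1
g(4) = mex{0} = 1
g(5) = mex{0} = 1
g(6) = mex{0,1} = 2
g(7) = mex{0,1} = 2
g(8) = mex{1} = 0
g(9) = mex{1,2} = 0
g(10) = mex{1,2} = 0
g(11) = mex{0,2} = 1
So g(11) = 1.

1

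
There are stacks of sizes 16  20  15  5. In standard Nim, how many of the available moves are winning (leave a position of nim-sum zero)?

Nim-sum: 16 ⊕ 20 ⊕ 15 ⊕ 5 = 14.
The overall nim-sum is X = 14. A stack of size p has a winning move iff p XOR X < p (reduce it to p XOR X).
  16: 16 XOR 14 = 30 ≥ 16 — no move.
  20: 20 XOR 14 = 26 ≥ 20 — no move.
  15: 15 XOR 14 = 1 < 15 — winning move (to 1).
  5: 5 XOR 14 = 11 ≥ 5 — no move.
That gives 1 winning move.

1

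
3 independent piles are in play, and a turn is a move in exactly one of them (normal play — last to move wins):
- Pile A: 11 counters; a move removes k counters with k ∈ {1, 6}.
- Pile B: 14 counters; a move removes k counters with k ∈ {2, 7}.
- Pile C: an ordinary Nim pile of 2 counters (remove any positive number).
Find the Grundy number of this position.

Grundy values for pile A (subtraction set {1, 6}):
k:     0  1  2  3  4  5  6  7  8  9 10 11
g(k):  0  1  0  1  0  1  2  0  1  0  1  0
So g(11) = 0.
Build the Grundy sequence for pile B with g(k) = mex{g(k−s) : s ∈ {2, 7}, s ≤ k}:
g(0) = mex{} = 0
g(1) = mex{} = 0
g(2) = mex{0} = 1
g(3) = mex{0} = 1
g(4) = mex{1} = 0
g(5) = mex{1} = 0
g(6) = mex{0} = 1
g(7) = mex{0} = 1
g(8) = mex{0,1} = 2
g(9) = mex{1} = 0
g(10) = mex{1,2} = 0
g(11) = mex{0} = 1
g(12) = mex{0} = 1
g(13) = mex{1} = 0
g(14) = mex{1} = 0
So g(14) = 0.
Pile C is a plain Nim pile of size 2, so its Grundy value is 2.
By the Sprague-Grundy theorem, the Grundy value of a sum of independent games is the XOR of the component values.
Combined value = 0 XOR 0 XOR 2 = 2.

2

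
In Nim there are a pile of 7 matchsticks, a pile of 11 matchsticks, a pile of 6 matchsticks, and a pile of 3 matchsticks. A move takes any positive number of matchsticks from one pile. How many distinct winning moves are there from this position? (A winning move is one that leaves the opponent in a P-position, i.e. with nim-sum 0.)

Write each in binary and XOR column by column:
  0111  (7)
  1011  (11)
  0110  (6)
  0011  (3)
  ----
  1001  (9)
The overall nim-sum is X = 9. A pile of size p has a winning move iff p XOR X < p (reduce it to p XOR X).
  7: 7 XOR 9 = 14 ≥ 7 — no move.
  11: 11 XOR 9 = 2 < 11 — winning move (to 2).
  6: 6 XOR 9 = 15 ≥ 6 — no move.
  3: 3 XOR 9 = 10 ≥ 3 — no move.
That gives 1 winning move.

1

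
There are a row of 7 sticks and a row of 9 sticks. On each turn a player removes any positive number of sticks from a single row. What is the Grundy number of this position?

Nim-sum: 7 ⊕ 9 = 14.

14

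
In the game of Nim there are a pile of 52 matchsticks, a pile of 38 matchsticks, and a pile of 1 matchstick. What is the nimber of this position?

Bitwise XOR of the heap sizes:
  110100  (52)
  100110  (38)
  000001  (1)
  ------
  010011  (19)

19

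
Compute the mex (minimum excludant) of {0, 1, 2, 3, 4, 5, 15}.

6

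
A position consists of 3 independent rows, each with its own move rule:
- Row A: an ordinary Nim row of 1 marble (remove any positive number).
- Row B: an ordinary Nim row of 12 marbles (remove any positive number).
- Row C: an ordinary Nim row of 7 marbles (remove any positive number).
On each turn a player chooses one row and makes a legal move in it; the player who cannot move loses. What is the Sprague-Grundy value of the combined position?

10

Row A is a plain Nim row of size 1, so its Grundy value is 1.
Row B is a plain Nim row of size 12, so its Grundy value is 12.
Row C is a plain Nim row of size 7, so its Grundy value is 7.
The value of a disjunctive sum is the nim-sum of the parts.
Combined value = 1 ⊕ 12 ⊕ 7 = 10.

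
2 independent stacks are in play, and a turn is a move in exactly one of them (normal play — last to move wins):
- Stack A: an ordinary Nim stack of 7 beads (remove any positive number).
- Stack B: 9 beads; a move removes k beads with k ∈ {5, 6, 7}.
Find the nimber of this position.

6

Stack A is a plain Nim stack of size 7, so its Grundy value is 7.
Grundy values for stack B (subtraction set {5, 6, 7}):
g(0) = mex{} = 0
g(1) = mex{} = 0
g(2) = mex{} = 0
g(3) = mex{} = 0
g(4) = mex{} = 0
g(5) = mex{0} = 1
g(6) = mex{0} = 1
g(7) = mex{0} = 1
g(8) = mex{0} = 1
g(9) = mex{0} = 1
So g(9) = 1.
By the Sprague-Grundy theorem, the Grundy value of a sum of independent games is the XOR of the component values.
Combined value = 7 XOR 1 = 6.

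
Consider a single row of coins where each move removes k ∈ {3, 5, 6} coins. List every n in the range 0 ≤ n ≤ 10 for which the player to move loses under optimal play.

Compute g(0), g(1), … for moves {3, 5, 6}:
k:     0  1  2  3  4  5  6  7  8  9 10
g(k):  0  0  0  1  1  1  2  2  2  0  0
The P-positions (g = 0) in 0..10 are 0, 1, 2, 9, 10.

0, 1, 2, 9, 10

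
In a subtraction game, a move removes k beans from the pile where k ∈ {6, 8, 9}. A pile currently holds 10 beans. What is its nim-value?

Build the Grundy sequence with g(k) = mex{g(k−s) : s ∈ {6, 8, 9}, s ≤ k}:
k:     0  1  2  3  4  5  6  7  8  9 10
g(k):  0  0  0  0  0  0  1  1  1  1  1
So g(10) = 1.

1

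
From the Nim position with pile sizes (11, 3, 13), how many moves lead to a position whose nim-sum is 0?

1

Bitwise XOR of the heap sizes:
  1011  (11)
  0011  (3)
  1101  (13)
  ----
  0101  (5)
The overall nim-sum is X = 5. A pile of size p has a winning move iff p XOR X < p (reduce it to p XOR X).
  11: 11 XOR 5 = 14 ≥ 11 — no move.
  3: 3 XOR 5 = 6 ≥ 3 — no move.
  13: 13 XOR 5 = 8 < 13 — winning move (to 8).
That gives 1 winning move.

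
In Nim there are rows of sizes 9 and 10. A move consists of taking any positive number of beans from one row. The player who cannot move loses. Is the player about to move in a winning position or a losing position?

Winning position

Nim-sum: 9 XOR 10 = 3.
The nim-sum is 3 ≠ 0, so this is an N-position: the player to move can win.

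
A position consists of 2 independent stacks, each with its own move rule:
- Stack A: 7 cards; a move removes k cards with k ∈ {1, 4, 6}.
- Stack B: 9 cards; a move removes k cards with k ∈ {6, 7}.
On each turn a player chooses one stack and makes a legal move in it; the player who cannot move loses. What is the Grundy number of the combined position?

1

Grundy values for stack A (subtraction set {1, 4, 6}):
k:     0  1  2  3  4  5  6  7
g(k):  0  1  0  1  2  0  1  0
So g(7) = 0.
Grundy values for stack B (subtraction set {6, 7}):
g(0) = mex{} = 0
g(1) = mex{} = 0
g(2) = mex{} = 0
g(3) = mex{} = 0
g(4) = mex{} = 0
g(5) = mex{} = 0
g(6) = mex{0} = 1
g(7) = mex{0} = 1
g(8) = mex{0} = 1
g(9) = mex{0} = 1
So g(9) = 1.
By the Sprague-Grundy theorem, the Grundy value of a sum of independent games is the XOR of the component values.
Combined value = 0 XOR 1 = 1.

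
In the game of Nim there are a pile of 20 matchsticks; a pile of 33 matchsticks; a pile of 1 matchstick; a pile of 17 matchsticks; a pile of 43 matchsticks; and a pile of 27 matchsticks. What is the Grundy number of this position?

21

Write each in binary and XOR column by column:
  010100  (20)
  100001  (33)
  000001  (1)
  010001  (17)
  101011  (43)
  011011  (27)
  ------
  010101  (21)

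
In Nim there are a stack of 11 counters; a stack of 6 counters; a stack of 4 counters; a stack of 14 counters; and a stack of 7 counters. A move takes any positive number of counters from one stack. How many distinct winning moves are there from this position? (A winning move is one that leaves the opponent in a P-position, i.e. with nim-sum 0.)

Nim-sum: 11 ⊕ 6 ⊕ 4 ⊕ 14 ⊕ 7 = 0.
The nim-sum is already 0, so every move leaves a nonzero nim-sum — there are no winning moves.

0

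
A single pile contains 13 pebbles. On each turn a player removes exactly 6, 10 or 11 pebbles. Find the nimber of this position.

2

Grundy values for subtraction set {6, 10, 11}:
g(0) = mex{} = 0
g(1) = mex{} = 0
g(2) = mex{} = 0
g(3) = mex{} = 0
g(4) = mex{} = 0
g(5) = mex{} = 0
g(6) = mex{0} = 1
g(7) = mex{0} = 1
g(8) = mex{0} = 1
g(9) = mex{0} = 1
g(10) = mex{0} = 1
g(11) = mex{0} = 1
g(12) = mex{0,1} = 2
g(13) = mex{0,1} = 2
So g(13) = 2.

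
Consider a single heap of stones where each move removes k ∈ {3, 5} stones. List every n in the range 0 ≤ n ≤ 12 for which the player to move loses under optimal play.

0, 1, 2, 8, 9, 10

Build the Grundy sequence with g(k) = mex{g(k−s) : s ∈ {3, 5}, s ≤ k}:
k:     0  1  2  3  4  5  6  7  8  9 10 11 12
g(k):  0  0  0  1  1  1  2  2  0  0  0  1  1
The P-positions (g = 0) in 0..12 are 0, 1, 2, 8, 9, 10.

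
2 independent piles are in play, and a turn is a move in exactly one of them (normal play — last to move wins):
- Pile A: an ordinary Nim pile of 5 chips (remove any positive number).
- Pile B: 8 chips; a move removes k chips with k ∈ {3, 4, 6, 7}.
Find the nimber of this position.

7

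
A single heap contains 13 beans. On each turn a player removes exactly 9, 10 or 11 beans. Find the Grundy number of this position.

1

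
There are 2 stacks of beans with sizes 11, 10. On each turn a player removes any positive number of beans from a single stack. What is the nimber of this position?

Nim-sum: 11 ^ 10 = 1.

1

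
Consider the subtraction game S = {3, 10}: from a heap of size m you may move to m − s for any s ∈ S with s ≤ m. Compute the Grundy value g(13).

0

Grundy values for subtraction set {3, 10}:
k:     0  1  2  3  4  5  6  7  8  9 10 11 12 13
g(k):  0  0  0  1  1  1  0  0  0  1  1  1  2  0
So g(13) = 0.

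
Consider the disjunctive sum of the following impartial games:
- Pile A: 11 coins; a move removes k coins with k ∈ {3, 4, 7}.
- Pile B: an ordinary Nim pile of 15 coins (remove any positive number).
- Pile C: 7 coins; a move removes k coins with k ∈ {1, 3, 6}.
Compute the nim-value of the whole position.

12

Build the Grundy sequence for pile A with g(k) = mex{g(k−s) : s ∈ {3, 4, 7}, s ≤ k}:
g(0) = mex{} = 0
g(1) = mex{} = 0
g(2) = mex{} = 0
g(3) = mex{0} = 1
g(4) = mex{0} = 1
g(5) = mex{0} = 1
g(6) = mex{0,1} = 2
g(7) = mex{0,1} = 2
g(8) = mex{0,1} = 2
g(9) = mex{0,1,2} = 3
g(10) = mex{1,2} = 0
g(11) = mex{1,2} = 0
So g(11) = 0.
Pile B is a plain Nim pile of size 15, so its Grundy value is 15.
Grundy values for pile C (subtraction set {1, 3, 6}):
k:     0  1  2  3  4  5  6  7
g(k):  0  1  0  1  0  1  2  3
So g(7) = 3.
The value of a disjunctive sum is the nim-sum of the parts.
Combined value = 0 ⊕ 15 ⊕ 3 = 12.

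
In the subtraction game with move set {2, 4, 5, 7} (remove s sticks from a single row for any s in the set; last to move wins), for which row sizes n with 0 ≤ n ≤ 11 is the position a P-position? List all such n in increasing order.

0, 1, 9, 10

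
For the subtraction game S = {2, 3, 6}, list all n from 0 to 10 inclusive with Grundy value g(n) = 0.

0, 1, 5, 9, 10

Compute g(0), g(1), … for moves {2, 3, 6}:
g(0) = mex{} = 0
g(1) = mex{} = 0
g(2) = mex{0} = 1
g(3) = mex{0} = 1
g(4) = mex{0,1} = 2
g(5) = mex{1} = 0
g(6) = mex{0,1,2} = 3
g(7) = mex{0,2} = 1
g(8) = mex{0,1,3} = 2
g(9) = mex{1,3} = 0
g(10) = mex{1,2} = 0
The P-positions (g = 0) in 0..10 are 0, 1, 5, 9, 10.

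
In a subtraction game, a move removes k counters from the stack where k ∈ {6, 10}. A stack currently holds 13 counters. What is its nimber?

2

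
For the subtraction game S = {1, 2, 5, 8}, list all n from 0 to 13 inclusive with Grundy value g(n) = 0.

0, 3, 6, 9, 12

Build the Grundy sequence with g(k) = mex{g(k−s) : s ∈ {1, 2, 5, 8}, s ≤ k}:
g(0) = mex{} = 0
g(1) = mex{0} = 1
g(2) = mex{0,1} = 2
g(3) = mex{1,2} = 0
g(4) = mex{0,2} = 1
g(5) = mex{0,1} = 2
g(6) = mex{1,2} = 0
g(7) = mex{0,2} = 1
g(8) = mex{0,1} = 2
g(9) = mex{1,2} = 0
g(10) = mex{0,2} = 1
g(11) = mex{0,1} = 2
g(12) = mex{1,2} = 0
g(13) = mex{0,2} = 1
The P-positions (g = 0) in 0..13 are 0, 3, 6, 9, 12.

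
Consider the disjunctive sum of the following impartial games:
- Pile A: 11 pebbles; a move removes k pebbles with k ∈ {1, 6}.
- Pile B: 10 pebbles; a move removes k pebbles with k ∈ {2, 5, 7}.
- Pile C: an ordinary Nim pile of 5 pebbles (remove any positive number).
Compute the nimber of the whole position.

Grundy values for pile A (subtraction set {1, 6}):
k:     0  1  2  3  4  5  6  7  8  9 10 11
g(k):  0  1  0  1  0  1  2  0  1  0  1  0
So g(11) = 0.
Build the Grundy sequence for pile B with g(k) = mex{g(k−s) : s ∈ {2, 5, 7}, s ≤ k}:
k:     0  1  2  3  4  5  6  7  8  9 10
g(k):  0  0  1  1  0  2  1  3  2  2  0
So g(10) = 0.
Pile C is a plain Nim pile of size 5, so its Grundy value is 5.
The value of a disjunctive sum is the nim-sum of the parts.
Combined value = 0 ⊕ 0 ⊕ 5 = 5.

5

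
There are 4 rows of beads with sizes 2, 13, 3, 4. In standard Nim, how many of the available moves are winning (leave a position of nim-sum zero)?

Nim-sum: 2 ⊕ 13 ⊕ 3 ⊕ 4 = 8.
The overall nim-sum is X = 8. A row of size p has a winning move iff p XOR X < p (reduce it to p XOR X).
  2: 2 XOR 8 = 10 ≥ 2 — no move.
  13: 13 XOR 8 = 5 < 13 — winning move (to 5).
  3: 3 XOR 8 = 11 ≥ 3 — no move.
  4: 4 XOR 8 = 12 ≥ 4 — no move.
That gives 1 winning move.

1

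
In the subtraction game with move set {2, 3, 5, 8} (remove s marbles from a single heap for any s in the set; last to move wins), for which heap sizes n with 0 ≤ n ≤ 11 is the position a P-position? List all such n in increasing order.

0, 1, 7, 11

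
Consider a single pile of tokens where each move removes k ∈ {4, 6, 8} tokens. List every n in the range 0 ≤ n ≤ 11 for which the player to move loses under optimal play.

0, 1, 2, 3

Compute g(0), g(1), … for moves {4, 6, 8}:
k:     0  1  2  3  4  5  6  7  8  9 10 11
g(k):  0  0  0  0  1  1  1  1  2  2  2  2
The P-positions (g = 0) in 0..11 are 0, 1, 2, 3.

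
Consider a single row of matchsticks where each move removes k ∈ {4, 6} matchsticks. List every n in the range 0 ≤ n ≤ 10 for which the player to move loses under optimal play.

0, 1, 2, 3, 10

Compute g(0), g(1), … for moves {4, 6}:
g(0) = mex{} = 0
g(1) = mex{} = 0
g(2) = mex{} = 0
g(3) = mex{} = 0
g(4) = mex{0} = 1
g(5) = mex{0} = 1
g(6) = mex{0} = 1
g(7) = mex{0} = 1
g(8) = mex{0,1} = 2
g(9) = mex{0,1} = 2
g(10) = mex{1} = 0
The P-positions (g = 0) in 0..10 are 0, 1, 2, 3, 10.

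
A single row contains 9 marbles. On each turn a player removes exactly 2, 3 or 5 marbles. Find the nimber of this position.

1

Grundy values for subtraction set {2, 3, 5}:
g(0) = mex{} = 0
g(1) = mex{} = 0
g(2) = mex{0} = 1
g(3) = mex{0} = 1
g(4) = mex{0,1} = 2
g(5) = mex{0,1} = 2
g(6) = mex{0,1,2} = 3
g(7) = mex{1,2} = 0
g(8) = mex{1,2,3} = 0
g(9) = mex{0,2,3} = 1
So g(9) = 1.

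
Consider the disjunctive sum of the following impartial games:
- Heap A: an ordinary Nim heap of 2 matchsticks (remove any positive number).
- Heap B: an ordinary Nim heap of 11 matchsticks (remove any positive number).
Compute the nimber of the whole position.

9

Heap A is a plain Nim heap of size 2, so its Grundy value is 2.
Heap B is a plain Nim heap of size 11, so its Grundy value is 11.
The value of a disjunctive sum is the nim-sum of the parts.
Combined value = 2 XOR 11 = 9.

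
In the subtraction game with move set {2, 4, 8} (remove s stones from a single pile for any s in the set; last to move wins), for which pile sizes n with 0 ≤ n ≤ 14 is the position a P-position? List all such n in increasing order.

0, 1, 6, 7, 12, 13

Grundy values for subtraction set {2, 4, 8}:
g(0) = mex{} = 0
g(1) = mex{} = 0
g(2) = mex{0} = 1
g(3) = mex{0} = 1
g(4) = mex{0,1} = 2
g(5) = mex{0,1} = 2
g(6) = mex{1,2} = 0
g(7) = mex{1,2} = 0
g(8) = mex{0,2} = 1
g(9) = mex{0,2} = 1
g(10) = mex{0,1} = 2
g(11) = mex{0,1} = 2
g(12) = mex{1,2} = 0
g(13) = mex{1,2} = 0
g(14) = mex{0,2} = 1
The P-positions (g = 0) in 0..14 are 0, 1, 6, 7, 12, 13.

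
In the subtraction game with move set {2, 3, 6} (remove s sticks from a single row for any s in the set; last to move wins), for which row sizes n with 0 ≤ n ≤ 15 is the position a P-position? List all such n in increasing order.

0, 1, 5, 9, 10, 14

Build the Grundy sequence with g(k) = mex{g(k−s) : s ∈ {2, 3, 6}, s ≤ k}:
k:     0  1  2  3  4  5  6  7  8  9 10 11 12 13 14 15
g(k):  0  0  1  1  2  0  3  1  2  0  0  1  1  2  0  3
The P-positions (g = 0) in 0..15 are 0, 1, 5, 9, 10, 14.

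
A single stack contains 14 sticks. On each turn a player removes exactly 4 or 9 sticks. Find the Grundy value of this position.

0

Build the Grundy sequence with g(k) = mex{g(k−s) : s ∈ {4, 9}, s ≤ k}:
g(0) = mex{} = 0
g(1) = mex{} = 0
g(2) = mex{} = 0
g(3) = mex{} = 0
g(4) = mex{0} = 1
g(5) = mex{0} = 1
g(6) = mex{0} = 1
g(7) = mex{0} = 1
g(8) = mex{1} = 0
g(9) = mex{0,1} = 2
g(10) = mex{0,1} = 2
g(11) = mex{0,1} = 2
g(12) = mex{0} = 1
g(13) = mex{1,2} = 0
g(14) = mex{1,2} = 0
So g(14) = 0.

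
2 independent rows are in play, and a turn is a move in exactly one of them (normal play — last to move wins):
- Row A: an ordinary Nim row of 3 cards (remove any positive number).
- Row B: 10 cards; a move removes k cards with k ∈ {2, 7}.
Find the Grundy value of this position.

Row A is a plain Nim row of size 3, so its Grundy value is 3.
Build the Grundy sequence for row B with g(k) = mex{g(k−s) : s ∈ {2, 7}, s ≤ k}:
k:     0  1  2  3  4  5  6  7  8  9 10
g(k):  0  0  1  1  0  0  1  1  2  0  0
So g(10) = 0.
The value of a disjunctive sum is the nim-sum of the parts.
Combined value = 3 XOR 0 = 3.

3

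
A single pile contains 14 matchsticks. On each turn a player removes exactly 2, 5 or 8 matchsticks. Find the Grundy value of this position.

0

Build the Grundy sequence with g(k) = mex{g(k−s) : s ∈ {2, 5, 8}, s ≤ k}:
g(0) = mex{} = 0
g(1) = mex{} = 0
g(2) = mex{0} = 1
g(3) = mex{0} = 1
g(4) = mex{1} = 0
g(5) = mex{0,1} = 2
g(6) = mex{0} = 1
g(7) = mex{1,2} = 0
g(8) = mex{0,1} = 2
g(9) = mex{0} = 1
g(10) = mex{1,2} = 0
g(11) = mex{1} = 0
g(12) = mex{0} = 1
g(13) = mex{0,2} = 1
g(14) = mex{1} = 0
So g(14) = 0.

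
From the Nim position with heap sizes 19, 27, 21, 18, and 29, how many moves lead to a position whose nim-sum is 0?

5

Bitwise XOR of the heap sizes:
  10011  (19)
  11011  (27)
  10101  (21)
  10010  (18)
  11101  (29)
  -----
  10010  (18)
The overall nim-sum is X = 18. A heap of size p has a winning move iff p XOR X < p (reduce it to p XOR X).
  19: 19 XOR 18 = 1 < 19 — winning move (to 1).
  27: 27 XOR 18 = 9 < 27 — winning move (to 9).
  21: 21 XOR 18 = 7 < 21 — winning move (to 7).
  18: 18 XOR 18 = 0 < 18 — winning move (to 0).
  29: 29 XOR 18 = 15 < 29 — winning move (to 15).
That gives 5 winning moves.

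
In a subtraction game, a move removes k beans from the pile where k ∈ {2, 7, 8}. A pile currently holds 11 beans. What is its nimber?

Build the Grundy sequence with g(k) = mex{g(k−s) : s ∈ {2, 7, 8}, s ≤ k}:
g(0) = mex{} = 0
g(1) = mex{} = 0
g(2) = mex{0} = 1
g(3) = mex{0} = 1
g(4) = mex{1} = 0
g(5) = mex{1} = 0
g(6) = mex{0} = 1
g(7) = mex{0} = 1
g(8) = mex{0,1} = 2
g(9) = mex{0,1} = 2
g(10) = mex{1,2} = 0
g(11) = mex{0,1,2} = 3
So g(11) = 3.

3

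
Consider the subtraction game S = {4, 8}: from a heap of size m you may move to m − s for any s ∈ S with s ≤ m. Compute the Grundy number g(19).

Build the Grundy sequence with g(k) = mex{g(k−s) : s ∈ {4, 8}, s ≤ k}:
k:     0  1  2  3  4  5  6  7  8  9 10 11 12 13 14 15 16 17 18 19
g(k):  0  0  0  0  1  1  1  1  2  2  2  2  0  0  0  0  1  1  1  1
So g(19) = 1.

1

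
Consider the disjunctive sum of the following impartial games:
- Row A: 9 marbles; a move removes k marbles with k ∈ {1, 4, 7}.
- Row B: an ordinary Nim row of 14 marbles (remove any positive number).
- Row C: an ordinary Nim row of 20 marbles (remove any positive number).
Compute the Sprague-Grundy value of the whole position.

Grundy values for row A (subtraction set {1, 4, 7}):
k:     0  1  2  3  4  5  6  7  8  9
g(k):  0  1  0  1  2  0  1  2  0  1
So g(9) = 1.
Row B is a plain Nim row of size 14, so its Grundy value is 14.
Row C is a plain Nim row of size 20, so its Grundy value is 20.
By the Sprague-Grundy theorem, the Grundy value of a sum of independent games is the XOR of the component values.
Combined value = 1 ⊕ 14 ⊕ 20 = 27.

27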